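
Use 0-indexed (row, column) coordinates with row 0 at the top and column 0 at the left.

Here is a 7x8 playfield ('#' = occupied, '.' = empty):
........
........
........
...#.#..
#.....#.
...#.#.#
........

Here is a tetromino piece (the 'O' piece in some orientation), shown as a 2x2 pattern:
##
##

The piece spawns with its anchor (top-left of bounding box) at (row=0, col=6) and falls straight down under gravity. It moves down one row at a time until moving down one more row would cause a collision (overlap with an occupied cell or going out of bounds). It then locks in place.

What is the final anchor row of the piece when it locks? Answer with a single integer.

Answer: 2

Derivation:
Spawn at (row=0, col=6). Try each row:
  row 0: fits
  row 1: fits
  row 2: fits
  row 3: blocked -> lock at row 2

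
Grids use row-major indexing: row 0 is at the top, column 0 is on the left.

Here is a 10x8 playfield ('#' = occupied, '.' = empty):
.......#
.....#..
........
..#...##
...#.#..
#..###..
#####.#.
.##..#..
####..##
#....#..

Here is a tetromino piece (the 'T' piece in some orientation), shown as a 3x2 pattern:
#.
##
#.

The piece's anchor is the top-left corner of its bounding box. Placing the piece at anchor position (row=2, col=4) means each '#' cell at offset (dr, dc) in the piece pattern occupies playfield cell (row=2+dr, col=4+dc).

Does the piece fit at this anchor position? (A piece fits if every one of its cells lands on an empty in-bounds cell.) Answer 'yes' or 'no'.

Check each piece cell at anchor (2, 4):
  offset (0,0) -> (2,4): empty -> OK
  offset (1,0) -> (3,4): empty -> OK
  offset (1,1) -> (3,5): empty -> OK
  offset (2,0) -> (4,4): empty -> OK
All cells valid: yes

Answer: yes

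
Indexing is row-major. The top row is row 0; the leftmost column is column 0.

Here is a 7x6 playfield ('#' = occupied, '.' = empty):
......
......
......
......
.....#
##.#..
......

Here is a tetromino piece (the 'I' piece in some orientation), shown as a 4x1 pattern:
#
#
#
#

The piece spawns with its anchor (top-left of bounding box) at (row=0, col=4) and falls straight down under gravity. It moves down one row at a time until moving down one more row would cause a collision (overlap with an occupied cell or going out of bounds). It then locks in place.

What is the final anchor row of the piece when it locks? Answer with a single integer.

Answer: 3

Derivation:
Spawn at (row=0, col=4). Try each row:
  row 0: fits
  row 1: fits
  row 2: fits
  row 3: fits
  row 4: blocked -> lock at row 3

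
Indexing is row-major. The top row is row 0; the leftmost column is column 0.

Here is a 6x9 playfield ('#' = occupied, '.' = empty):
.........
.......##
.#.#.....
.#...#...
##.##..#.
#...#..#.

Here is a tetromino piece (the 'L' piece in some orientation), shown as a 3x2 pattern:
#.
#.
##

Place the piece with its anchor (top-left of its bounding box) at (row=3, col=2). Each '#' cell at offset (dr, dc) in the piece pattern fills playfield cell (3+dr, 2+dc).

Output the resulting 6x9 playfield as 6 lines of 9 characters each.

Fill (3+0,2+0) = (3,2)
Fill (3+1,2+0) = (4,2)
Fill (3+2,2+0) = (5,2)
Fill (3+2,2+1) = (5,3)

Answer: .........
.......##
.#.#.....
.##..#...
#####..#.
#.###..#.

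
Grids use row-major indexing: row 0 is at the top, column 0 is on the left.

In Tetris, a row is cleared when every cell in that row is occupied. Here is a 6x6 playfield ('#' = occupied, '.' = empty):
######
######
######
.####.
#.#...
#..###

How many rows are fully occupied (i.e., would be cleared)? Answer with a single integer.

Check each row:
  row 0: 0 empty cells -> FULL (clear)
  row 1: 0 empty cells -> FULL (clear)
  row 2: 0 empty cells -> FULL (clear)
  row 3: 2 empty cells -> not full
  row 4: 4 empty cells -> not full
  row 5: 2 empty cells -> not full
Total rows cleared: 3

Answer: 3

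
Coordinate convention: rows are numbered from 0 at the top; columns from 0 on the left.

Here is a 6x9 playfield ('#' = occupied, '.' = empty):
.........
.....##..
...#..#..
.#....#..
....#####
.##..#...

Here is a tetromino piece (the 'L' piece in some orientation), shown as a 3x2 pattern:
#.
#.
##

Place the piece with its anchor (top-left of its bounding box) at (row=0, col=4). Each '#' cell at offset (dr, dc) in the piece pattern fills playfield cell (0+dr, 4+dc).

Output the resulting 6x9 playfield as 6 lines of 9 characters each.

Answer: ....#....
....###..
...####..
.#....#..
....#####
.##..#...

Derivation:
Fill (0+0,4+0) = (0,4)
Fill (0+1,4+0) = (1,4)
Fill (0+2,4+0) = (2,4)
Fill (0+2,4+1) = (2,5)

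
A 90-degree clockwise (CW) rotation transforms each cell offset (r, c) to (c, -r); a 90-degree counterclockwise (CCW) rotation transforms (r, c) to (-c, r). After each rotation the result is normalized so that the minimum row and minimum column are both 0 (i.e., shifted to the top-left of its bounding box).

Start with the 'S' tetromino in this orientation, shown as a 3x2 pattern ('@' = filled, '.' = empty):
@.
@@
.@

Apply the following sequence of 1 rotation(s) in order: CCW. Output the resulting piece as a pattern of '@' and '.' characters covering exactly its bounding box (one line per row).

Answer: .@@
@@.

Derivation:
Start:
@.
@@
.@
After rotation 1 (CCW):
.@@
@@.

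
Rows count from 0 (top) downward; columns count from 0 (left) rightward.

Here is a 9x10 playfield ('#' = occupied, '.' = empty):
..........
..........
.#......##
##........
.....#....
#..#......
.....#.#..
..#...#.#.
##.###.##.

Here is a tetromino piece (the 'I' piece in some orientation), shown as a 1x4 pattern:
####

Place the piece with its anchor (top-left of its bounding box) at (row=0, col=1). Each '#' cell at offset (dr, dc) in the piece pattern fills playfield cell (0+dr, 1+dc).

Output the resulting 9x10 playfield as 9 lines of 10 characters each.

Answer: .####.....
..........
.#......##
##........
.....#....
#..#......
.....#.#..
..#...#.#.
##.###.##.

Derivation:
Fill (0+0,1+0) = (0,1)
Fill (0+0,1+1) = (0,2)
Fill (0+0,1+2) = (0,3)
Fill (0+0,1+3) = (0,4)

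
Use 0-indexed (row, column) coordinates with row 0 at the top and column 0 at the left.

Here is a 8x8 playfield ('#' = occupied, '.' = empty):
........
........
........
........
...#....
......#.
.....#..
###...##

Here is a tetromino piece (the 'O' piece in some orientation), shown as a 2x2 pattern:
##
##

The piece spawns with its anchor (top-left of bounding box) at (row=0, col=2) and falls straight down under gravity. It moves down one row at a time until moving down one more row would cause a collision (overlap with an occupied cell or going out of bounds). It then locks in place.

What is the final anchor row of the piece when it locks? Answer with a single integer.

Answer: 2

Derivation:
Spawn at (row=0, col=2). Try each row:
  row 0: fits
  row 1: fits
  row 2: fits
  row 3: blocked -> lock at row 2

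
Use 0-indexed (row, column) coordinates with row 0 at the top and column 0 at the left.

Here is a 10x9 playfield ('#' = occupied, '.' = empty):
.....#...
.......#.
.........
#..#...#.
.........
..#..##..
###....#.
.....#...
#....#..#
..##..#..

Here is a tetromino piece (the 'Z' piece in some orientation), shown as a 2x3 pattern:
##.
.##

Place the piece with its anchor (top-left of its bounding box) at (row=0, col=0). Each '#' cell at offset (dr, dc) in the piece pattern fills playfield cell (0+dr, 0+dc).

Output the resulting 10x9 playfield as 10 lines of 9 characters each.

Fill (0+0,0+0) = (0,0)
Fill (0+0,0+1) = (0,1)
Fill (0+1,0+1) = (1,1)
Fill (0+1,0+2) = (1,2)

Answer: ##...#...
.##....#.
.........
#..#...#.
.........
..#..##..
###....#.
.....#...
#....#..#
..##..#..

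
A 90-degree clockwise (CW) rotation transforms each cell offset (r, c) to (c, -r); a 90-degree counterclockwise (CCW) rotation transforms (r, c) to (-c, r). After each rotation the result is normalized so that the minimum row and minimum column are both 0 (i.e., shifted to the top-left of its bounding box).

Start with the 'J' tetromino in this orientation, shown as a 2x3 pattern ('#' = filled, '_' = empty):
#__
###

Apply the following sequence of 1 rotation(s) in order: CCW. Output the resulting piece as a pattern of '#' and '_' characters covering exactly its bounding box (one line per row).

Start:
#__
###
After rotation 1 (CCW):
_#
_#
##

Answer: _#
_#
##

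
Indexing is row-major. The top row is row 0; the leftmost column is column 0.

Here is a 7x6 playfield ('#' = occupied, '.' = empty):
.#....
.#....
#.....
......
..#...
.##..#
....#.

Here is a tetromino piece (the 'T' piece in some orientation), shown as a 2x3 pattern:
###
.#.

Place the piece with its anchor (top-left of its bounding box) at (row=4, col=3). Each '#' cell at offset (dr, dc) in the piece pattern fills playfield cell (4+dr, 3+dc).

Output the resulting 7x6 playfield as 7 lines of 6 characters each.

Answer: .#....
.#....
#.....
......
..####
.##.##
....#.

Derivation:
Fill (4+0,3+0) = (4,3)
Fill (4+0,3+1) = (4,4)
Fill (4+0,3+2) = (4,5)
Fill (4+1,3+1) = (5,4)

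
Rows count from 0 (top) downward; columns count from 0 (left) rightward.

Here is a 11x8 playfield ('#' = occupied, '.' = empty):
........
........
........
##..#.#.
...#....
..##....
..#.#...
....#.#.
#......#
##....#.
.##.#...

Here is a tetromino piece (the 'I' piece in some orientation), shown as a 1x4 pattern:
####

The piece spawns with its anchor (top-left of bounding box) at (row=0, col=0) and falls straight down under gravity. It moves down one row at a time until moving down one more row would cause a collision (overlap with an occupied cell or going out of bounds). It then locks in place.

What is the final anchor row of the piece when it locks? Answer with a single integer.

Spawn at (row=0, col=0). Try each row:
  row 0: fits
  row 1: fits
  row 2: fits
  row 3: blocked -> lock at row 2

Answer: 2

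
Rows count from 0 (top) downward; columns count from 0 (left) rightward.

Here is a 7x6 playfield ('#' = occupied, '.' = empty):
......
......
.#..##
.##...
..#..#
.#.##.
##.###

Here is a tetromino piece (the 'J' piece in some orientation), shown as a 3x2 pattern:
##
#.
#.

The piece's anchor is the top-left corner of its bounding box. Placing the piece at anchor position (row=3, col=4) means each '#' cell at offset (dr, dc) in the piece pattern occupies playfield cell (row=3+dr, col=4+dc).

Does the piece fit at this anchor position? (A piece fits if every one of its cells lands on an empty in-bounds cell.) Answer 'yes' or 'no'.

Answer: no

Derivation:
Check each piece cell at anchor (3, 4):
  offset (0,0) -> (3,4): empty -> OK
  offset (0,1) -> (3,5): empty -> OK
  offset (1,0) -> (4,4): empty -> OK
  offset (2,0) -> (5,4): occupied ('#') -> FAIL
All cells valid: no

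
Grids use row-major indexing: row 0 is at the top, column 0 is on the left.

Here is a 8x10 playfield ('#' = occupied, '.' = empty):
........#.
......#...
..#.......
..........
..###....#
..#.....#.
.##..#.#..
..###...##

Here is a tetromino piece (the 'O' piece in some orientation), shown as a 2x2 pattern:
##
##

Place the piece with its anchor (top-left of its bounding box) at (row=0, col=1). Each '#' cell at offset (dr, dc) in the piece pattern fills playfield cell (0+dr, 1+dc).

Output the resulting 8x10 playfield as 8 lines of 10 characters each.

Fill (0+0,1+0) = (0,1)
Fill (0+0,1+1) = (0,2)
Fill (0+1,1+0) = (1,1)
Fill (0+1,1+1) = (1,2)

Answer: .##.....#.
.##...#...
..#.......
..........
..###....#
..#.....#.
.##..#.#..
..###...##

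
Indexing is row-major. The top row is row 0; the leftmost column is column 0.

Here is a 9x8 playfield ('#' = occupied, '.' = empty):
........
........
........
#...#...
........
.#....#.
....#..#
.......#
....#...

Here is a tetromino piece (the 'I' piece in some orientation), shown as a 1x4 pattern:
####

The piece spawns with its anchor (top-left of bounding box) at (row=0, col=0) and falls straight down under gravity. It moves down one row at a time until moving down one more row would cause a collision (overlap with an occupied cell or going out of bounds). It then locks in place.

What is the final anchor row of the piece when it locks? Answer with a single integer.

Answer: 2

Derivation:
Spawn at (row=0, col=0). Try each row:
  row 0: fits
  row 1: fits
  row 2: fits
  row 3: blocked -> lock at row 2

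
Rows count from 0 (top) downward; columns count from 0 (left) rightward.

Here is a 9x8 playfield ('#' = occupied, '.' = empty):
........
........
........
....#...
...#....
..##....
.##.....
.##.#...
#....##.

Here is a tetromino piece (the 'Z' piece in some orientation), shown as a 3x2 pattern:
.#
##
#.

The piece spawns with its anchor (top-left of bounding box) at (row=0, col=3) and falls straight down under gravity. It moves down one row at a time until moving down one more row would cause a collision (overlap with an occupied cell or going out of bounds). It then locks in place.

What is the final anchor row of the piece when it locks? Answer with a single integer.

Spawn at (row=0, col=3). Try each row:
  row 0: fits
  row 1: fits
  row 2: blocked -> lock at row 1

Answer: 1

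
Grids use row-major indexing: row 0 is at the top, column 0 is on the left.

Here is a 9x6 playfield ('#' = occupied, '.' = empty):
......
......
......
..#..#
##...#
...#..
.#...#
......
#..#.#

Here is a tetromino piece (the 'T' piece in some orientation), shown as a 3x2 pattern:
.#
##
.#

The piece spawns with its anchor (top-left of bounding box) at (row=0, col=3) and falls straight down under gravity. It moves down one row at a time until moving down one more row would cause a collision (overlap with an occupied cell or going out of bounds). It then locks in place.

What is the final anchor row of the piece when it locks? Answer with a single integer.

Answer: 3

Derivation:
Spawn at (row=0, col=3). Try each row:
  row 0: fits
  row 1: fits
  row 2: fits
  row 3: fits
  row 4: blocked -> lock at row 3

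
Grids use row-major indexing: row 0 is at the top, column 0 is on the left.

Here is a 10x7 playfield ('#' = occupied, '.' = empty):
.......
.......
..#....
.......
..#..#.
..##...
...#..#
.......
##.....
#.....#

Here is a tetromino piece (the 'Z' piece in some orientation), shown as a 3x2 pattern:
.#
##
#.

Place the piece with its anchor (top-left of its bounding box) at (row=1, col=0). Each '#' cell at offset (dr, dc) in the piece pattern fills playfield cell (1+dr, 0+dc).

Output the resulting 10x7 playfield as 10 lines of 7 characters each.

Fill (1+0,0+1) = (1,1)
Fill (1+1,0+0) = (2,0)
Fill (1+1,0+1) = (2,1)
Fill (1+2,0+0) = (3,0)

Answer: .......
.#.....
###....
#......
..#..#.
..##...
...#..#
.......
##.....
#.....#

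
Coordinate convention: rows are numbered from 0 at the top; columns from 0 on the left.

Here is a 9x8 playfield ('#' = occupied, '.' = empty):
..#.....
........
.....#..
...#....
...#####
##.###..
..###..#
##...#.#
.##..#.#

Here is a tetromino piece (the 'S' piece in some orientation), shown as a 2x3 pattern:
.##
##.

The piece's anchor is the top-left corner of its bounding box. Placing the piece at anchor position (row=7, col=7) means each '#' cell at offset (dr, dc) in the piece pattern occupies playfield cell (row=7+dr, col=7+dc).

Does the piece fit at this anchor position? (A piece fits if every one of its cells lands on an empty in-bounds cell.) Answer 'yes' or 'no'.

Check each piece cell at anchor (7, 7):
  offset (0,1) -> (7,8): out of bounds -> FAIL
  offset (0,2) -> (7,9): out of bounds -> FAIL
  offset (1,0) -> (8,7): occupied ('#') -> FAIL
  offset (1,1) -> (8,8): out of bounds -> FAIL
All cells valid: no

Answer: no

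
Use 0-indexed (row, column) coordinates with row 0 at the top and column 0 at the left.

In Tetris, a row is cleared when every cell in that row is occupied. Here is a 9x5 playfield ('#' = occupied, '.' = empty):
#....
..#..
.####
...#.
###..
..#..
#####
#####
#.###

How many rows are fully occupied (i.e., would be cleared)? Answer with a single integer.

Answer: 2

Derivation:
Check each row:
  row 0: 4 empty cells -> not full
  row 1: 4 empty cells -> not full
  row 2: 1 empty cell -> not full
  row 3: 4 empty cells -> not full
  row 4: 2 empty cells -> not full
  row 5: 4 empty cells -> not full
  row 6: 0 empty cells -> FULL (clear)
  row 7: 0 empty cells -> FULL (clear)
  row 8: 1 empty cell -> not full
Total rows cleared: 2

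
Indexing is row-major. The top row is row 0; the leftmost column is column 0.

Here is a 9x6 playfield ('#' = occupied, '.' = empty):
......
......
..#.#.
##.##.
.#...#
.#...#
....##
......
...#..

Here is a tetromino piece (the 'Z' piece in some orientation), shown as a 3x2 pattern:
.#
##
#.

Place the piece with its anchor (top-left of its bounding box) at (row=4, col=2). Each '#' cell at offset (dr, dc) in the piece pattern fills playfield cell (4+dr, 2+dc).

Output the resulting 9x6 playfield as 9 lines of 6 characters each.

Answer: ......
......
..#.#.
##.##.
.#.#.#
.###.#
..#.##
......
...#..

Derivation:
Fill (4+0,2+1) = (4,3)
Fill (4+1,2+0) = (5,2)
Fill (4+1,2+1) = (5,3)
Fill (4+2,2+0) = (6,2)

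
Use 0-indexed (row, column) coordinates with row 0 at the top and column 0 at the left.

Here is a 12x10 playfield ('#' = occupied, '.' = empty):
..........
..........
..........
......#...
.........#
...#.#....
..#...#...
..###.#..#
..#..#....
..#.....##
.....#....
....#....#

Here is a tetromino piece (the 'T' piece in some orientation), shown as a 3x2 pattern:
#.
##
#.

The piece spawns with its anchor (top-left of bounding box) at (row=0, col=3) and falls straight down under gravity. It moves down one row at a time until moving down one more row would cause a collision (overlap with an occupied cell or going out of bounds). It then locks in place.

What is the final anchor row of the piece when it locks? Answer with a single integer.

Answer: 2

Derivation:
Spawn at (row=0, col=3). Try each row:
  row 0: fits
  row 1: fits
  row 2: fits
  row 3: blocked -> lock at row 2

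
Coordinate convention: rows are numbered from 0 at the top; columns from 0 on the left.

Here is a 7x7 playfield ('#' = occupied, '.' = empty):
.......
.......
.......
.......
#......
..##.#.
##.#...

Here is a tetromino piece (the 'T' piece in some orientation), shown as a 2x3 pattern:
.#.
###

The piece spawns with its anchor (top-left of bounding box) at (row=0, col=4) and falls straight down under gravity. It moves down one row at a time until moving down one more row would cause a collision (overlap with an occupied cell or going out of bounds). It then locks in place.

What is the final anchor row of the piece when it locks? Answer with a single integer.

Answer: 3

Derivation:
Spawn at (row=0, col=4). Try each row:
  row 0: fits
  row 1: fits
  row 2: fits
  row 3: fits
  row 4: blocked -> lock at row 3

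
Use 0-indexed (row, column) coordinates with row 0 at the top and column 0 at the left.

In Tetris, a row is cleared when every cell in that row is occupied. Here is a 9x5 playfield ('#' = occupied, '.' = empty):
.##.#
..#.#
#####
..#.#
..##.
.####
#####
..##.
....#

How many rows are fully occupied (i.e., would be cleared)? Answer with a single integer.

Check each row:
  row 0: 2 empty cells -> not full
  row 1: 3 empty cells -> not full
  row 2: 0 empty cells -> FULL (clear)
  row 3: 3 empty cells -> not full
  row 4: 3 empty cells -> not full
  row 5: 1 empty cell -> not full
  row 6: 0 empty cells -> FULL (clear)
  row 7: 3 empty cells -> not full
  row 8: 4 empty cells -> not full
Total rows cleared: 2

Answer: 2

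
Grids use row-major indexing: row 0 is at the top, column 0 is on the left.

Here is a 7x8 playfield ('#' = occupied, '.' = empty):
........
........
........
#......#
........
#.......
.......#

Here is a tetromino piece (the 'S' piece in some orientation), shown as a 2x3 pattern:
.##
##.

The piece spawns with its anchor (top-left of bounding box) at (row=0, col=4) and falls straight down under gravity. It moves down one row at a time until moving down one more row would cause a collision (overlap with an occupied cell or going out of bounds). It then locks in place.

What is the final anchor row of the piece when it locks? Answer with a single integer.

Answer: 5

Derivation:
Spawn at (row=0, col=4). Try each row:
  row 0: fits
  row 1: fits
  row 2: fits
  row 3: fits
  row 4: fits
  row 5: fits
  row 6: blocked -> lock at row 5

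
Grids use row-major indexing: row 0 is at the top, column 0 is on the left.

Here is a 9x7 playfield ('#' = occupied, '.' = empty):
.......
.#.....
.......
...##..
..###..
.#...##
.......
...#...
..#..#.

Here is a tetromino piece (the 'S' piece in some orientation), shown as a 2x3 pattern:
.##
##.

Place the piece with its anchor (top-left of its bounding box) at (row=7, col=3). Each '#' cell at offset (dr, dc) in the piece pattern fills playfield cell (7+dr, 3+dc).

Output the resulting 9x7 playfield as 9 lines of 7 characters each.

Fill (7+0,3+1) = (7,4)
Fill (7+0,3+2) = (7,5)
Fill (7+1,3+0) = (8,3)
Fill (7+1,3+1) = (8,4)

Answer: .......
.#.....
.......
...##..
..###..
.#...##
.......
...###.
..####.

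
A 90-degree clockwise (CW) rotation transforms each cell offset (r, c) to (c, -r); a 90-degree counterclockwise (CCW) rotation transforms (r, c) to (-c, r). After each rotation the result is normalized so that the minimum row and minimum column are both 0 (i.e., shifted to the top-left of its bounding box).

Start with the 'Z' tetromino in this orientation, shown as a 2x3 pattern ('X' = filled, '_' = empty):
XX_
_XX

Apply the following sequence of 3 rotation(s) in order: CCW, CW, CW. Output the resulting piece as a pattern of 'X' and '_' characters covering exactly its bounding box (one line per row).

Start:
XX_
_XX
After rotation 1 (CCW):
_X
XX
X_
After rotation 2 (CW):
XX_
_XX
After rotation 3 (CW):
_X
XX
X_

Answer: _X
XX
X_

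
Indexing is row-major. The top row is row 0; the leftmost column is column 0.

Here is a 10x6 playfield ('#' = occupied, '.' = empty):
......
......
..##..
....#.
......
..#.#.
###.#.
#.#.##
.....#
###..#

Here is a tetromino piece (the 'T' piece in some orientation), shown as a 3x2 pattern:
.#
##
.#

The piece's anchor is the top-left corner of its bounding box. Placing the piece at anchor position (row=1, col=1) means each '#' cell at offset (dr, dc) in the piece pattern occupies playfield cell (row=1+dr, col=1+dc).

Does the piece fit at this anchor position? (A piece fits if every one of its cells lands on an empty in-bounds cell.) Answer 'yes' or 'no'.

Answer: no

Derivation:
Check each piece cell at anchor (1, 1):
  offset (0,1) -> (1,2): empty -> OK
  offset (1,0) -> (2,1): empty -> OK
  offset (1,1) -> (2,2): occupied ('#') -> FAIL
  offset (2,1) -> (3,2): empty -> OK
All cells valid: no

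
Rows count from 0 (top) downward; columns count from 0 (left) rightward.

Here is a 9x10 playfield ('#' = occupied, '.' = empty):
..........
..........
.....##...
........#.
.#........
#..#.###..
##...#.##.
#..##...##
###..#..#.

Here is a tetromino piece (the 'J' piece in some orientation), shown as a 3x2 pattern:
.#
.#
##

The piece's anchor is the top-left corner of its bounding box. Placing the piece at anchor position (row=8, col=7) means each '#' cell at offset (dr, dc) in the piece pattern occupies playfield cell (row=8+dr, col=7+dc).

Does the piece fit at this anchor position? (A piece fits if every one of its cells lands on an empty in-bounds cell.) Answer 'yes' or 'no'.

Check each piece cell at anchor (8, 7):
  offset (0,1) -> (8,8): occupied ('#') -> FAIL
  offset (1,1) -> (9,8): out of bounds -> FAIL
  offset (2,0) -> (10,7): out of bounds -> FAIL
  offset (2,1) -> (10,8): out of bounds -> FAIL
All cells valid: no

Answer: no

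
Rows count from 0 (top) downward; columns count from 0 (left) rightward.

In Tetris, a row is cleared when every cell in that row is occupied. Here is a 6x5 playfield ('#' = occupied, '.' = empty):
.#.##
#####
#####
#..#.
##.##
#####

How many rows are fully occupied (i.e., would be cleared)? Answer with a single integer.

Check each row:
  row 0: 2 empty cells -> not full
  row 1: 0 empty cells -> FULL (clear)
  row 2: 0 empty cells -> FULL (clear)
  row 3: 3 empty cells -> not full
  row 4: 1 empty cell -> not full
  row 5: 0 empty cells -> FULL (clear)
Total rows cleared: 3

Answer: 3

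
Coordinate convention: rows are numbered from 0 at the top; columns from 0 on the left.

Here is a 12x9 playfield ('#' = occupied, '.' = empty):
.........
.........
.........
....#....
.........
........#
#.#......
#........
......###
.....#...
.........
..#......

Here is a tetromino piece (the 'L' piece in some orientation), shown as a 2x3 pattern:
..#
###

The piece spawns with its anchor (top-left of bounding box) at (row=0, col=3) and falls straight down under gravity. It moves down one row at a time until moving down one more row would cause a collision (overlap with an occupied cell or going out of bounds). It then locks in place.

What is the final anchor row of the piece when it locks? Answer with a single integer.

Answer: 1

Derivation:
Spawn at (row=0, col=3). Try each row:
  row 0: fits
  row 1: fits
  row 2: blocked -> lock at row 1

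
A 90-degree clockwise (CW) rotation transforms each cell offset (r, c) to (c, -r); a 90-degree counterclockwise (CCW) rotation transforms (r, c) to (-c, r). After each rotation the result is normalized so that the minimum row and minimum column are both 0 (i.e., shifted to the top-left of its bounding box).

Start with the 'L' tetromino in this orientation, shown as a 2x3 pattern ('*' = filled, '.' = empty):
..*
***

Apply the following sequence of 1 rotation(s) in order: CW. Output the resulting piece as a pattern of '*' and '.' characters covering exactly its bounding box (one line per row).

Answer: *.
*.
**

Derivation:
Start:
..*
***
After rotation 1 (CW):
*.
*.
**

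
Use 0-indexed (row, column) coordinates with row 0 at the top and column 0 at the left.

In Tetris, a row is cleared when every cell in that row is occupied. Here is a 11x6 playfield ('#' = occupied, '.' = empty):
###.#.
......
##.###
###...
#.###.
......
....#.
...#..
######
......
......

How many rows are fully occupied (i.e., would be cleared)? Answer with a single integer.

Check each row:
  row 0: 2 empty cells -> not full
  row 1: 6 empty cells -> not full
  row 2: 1 empty cell -> not full
  row 3: 3 empty cells -> not full
  row 4: 2 empty cells -> not full
  row 5: 6 empty cells -> not full
  row 6: 5 empty cells -> not full
  row 7: 5 empty cells -> not full
  row 8: 0 empty cells -> FULL (clear)
  row 9: 6 empty cells -> not full
  row 10: 6 empty cells -> not full
Total rows cleared: 1

Answer: 1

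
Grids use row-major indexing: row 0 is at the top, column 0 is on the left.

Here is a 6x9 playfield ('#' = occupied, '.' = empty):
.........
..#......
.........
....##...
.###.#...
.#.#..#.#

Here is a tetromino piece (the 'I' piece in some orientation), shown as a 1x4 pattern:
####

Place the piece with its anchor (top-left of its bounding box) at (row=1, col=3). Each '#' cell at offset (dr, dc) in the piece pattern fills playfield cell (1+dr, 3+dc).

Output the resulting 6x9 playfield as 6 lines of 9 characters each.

Answer: .........
..#####..
.........
....##...
.###.#...
.#.#..#.#

Derivation:
Fill (1+0,3+0) = (1,3)
Fill (1+0,3+1) = (1,4)
Fill (1+0,3+2) = (1,5)
Fill (1+0,3+3) = (1,6)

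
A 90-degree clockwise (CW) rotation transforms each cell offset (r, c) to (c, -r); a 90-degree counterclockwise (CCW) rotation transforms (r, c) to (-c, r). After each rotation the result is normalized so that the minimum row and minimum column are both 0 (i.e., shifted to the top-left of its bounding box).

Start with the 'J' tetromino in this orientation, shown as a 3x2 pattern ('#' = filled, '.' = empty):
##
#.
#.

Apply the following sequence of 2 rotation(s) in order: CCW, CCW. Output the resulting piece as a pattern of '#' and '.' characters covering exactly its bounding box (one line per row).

Answer: .#
.#
##

Derivation:
Start:
##
#.
#.
After rotation 1 (CCW):
#..
###
After rotation 2 (CCW):
.#
.#
##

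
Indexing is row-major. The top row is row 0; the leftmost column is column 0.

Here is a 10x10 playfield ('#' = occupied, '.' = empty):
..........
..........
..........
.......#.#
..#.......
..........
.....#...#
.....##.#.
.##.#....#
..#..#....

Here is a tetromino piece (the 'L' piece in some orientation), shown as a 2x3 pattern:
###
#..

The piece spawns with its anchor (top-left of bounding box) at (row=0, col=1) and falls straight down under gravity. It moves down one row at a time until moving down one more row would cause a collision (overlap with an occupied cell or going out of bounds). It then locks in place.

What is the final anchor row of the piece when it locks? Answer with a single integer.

Answer: 3

Derivation:
Spawn at (row=0, col=1). Try each row:
  row 0: fits
  row 1: fits
  row 2: fits
  row 3: fits
  row 4: blocked -> lock at row 3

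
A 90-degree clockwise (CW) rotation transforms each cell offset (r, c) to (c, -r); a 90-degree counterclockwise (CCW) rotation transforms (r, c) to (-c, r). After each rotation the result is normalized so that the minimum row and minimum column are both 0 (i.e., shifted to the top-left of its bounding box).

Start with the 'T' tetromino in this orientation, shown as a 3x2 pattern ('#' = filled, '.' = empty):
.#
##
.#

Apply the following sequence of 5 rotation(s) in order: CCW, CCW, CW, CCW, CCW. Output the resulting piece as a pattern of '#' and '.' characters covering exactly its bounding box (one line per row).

Start:
.#
##
.#
After rotation 1 (CCW):
###
.#.
After rotation 2 (CCW):
#.
##
#.
After rotation 3 (CW):
###
.#.
After rotation 4 (CCW):
#.
##
#.
After rotation 5 (CCW):
.#.
###

Answer: .#.
###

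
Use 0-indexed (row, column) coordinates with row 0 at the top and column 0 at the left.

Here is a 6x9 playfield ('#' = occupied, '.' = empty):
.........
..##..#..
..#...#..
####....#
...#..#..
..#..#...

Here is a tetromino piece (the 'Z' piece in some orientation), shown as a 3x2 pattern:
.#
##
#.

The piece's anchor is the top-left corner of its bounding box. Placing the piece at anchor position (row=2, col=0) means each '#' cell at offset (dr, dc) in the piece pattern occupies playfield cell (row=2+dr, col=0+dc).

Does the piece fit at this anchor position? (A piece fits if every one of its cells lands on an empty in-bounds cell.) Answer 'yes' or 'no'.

Answer: no

Derivation:
Check each piece cell at anchor (2, 0):
  offset (0,1) -> (2,1): empty -> OK
  offset (1,0) -> (3,0): occupied ('#') -> FAIL
  offset (1,1) -> (3,1): occupied ('#') -> FAIL
  offset (2,0) -> (4,0): empty -> OK
All cells valid: no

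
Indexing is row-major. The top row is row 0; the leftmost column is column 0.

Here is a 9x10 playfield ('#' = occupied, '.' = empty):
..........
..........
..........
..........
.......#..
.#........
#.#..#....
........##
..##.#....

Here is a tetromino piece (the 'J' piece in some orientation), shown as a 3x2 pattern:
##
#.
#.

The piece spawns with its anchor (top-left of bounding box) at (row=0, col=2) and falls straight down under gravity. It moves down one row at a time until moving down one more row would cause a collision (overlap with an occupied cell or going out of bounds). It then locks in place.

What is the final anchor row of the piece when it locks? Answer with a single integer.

Spawn at (row=0, col=2). Try each row:
  row 0: fits
  row 1: fits
  row 2: fits
  row 3: fits
  row 4: blocked -> lock at row 3

Answer: 3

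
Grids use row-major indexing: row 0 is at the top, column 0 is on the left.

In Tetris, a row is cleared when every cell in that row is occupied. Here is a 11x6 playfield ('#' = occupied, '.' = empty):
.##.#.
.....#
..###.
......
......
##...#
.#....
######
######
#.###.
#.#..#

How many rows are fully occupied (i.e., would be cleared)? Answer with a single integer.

Check each row:
  row 0: 3 empty cells -> not full
  row 1: 5 empty cells -> not full
  row 2: 3 empty cells -> not full
  row 3: 6 empty cells -> not full
  row 4: 6 empty cells -> not full
  row 5: 3 empty cells -> not full
  row 6: 5 empty cells -> not full
  row 7: 0 empty cells -> FULL (clear)
  row 8: 0 empty cells -> FULL (clear)
  row 9: 2 empty cells -> not full
  row 10: 3 empty cells -> not full
Total rows cleared: 2

Answer: 2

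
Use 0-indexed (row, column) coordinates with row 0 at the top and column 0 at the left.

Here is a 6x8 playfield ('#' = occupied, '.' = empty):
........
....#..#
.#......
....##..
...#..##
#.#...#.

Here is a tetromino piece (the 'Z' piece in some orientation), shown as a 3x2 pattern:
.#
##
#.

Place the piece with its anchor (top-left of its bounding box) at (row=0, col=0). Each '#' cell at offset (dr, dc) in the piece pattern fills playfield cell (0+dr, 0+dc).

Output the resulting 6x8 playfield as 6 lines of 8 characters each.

Fill (0+0,0+1) = (0,1)
Fill (0+1,0+0) = (1,0)
Fill (0+1,0+1) = (1,1)
Fill (0+2,0+0) = (2,0)

Answer: .#......
##..#..#
##......
....##..
...#..##
#.#...#.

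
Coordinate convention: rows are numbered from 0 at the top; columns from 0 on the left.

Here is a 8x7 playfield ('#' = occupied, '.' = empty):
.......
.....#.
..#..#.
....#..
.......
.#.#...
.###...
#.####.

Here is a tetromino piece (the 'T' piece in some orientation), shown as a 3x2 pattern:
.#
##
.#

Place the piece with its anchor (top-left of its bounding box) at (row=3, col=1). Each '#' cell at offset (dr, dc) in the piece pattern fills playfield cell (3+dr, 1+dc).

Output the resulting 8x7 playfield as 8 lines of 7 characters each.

Fill (3+0,1+1) = (3,2)
Fill (3+1,1+0) = (4,1)
Fill (3+1,1+1) = (4,2)
Fill (3+2,1+1) = (5,2)

Answer: .......
.....#.
..#..#.
..#.#..
.##....
.###...
.###...
#.####.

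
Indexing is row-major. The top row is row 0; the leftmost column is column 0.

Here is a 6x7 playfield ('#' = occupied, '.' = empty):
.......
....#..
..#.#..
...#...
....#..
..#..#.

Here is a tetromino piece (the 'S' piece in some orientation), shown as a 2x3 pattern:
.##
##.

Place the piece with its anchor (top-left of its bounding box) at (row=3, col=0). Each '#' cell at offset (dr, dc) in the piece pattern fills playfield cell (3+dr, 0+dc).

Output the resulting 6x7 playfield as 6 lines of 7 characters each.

Answer: .......
....#..
..#.#..
.###...
##..#..
..#..#.

Derivation:
Fill (3+0,0+1) = (3,1)
Fill (3+0,0+2) = (3,2)
Fill (3+1,0+0) = (4,0)
Fill (3+1,0+1) = (4,1)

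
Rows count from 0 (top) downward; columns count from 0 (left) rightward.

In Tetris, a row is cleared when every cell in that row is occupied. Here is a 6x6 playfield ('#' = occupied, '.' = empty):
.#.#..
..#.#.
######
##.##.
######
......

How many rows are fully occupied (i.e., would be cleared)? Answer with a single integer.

Check each row:
  row 0: 4 empty cells -> not full
  row 1: 4 empty cells -> not full
  row 2: 0 empty cells -> FULL (clear)
  row 3: 2 empty cells -> not full
  row 4: 0 empty cells -> FULL (clear)
  row 5: 6 empty cells -> not full
Total rows cleared: 2

Answer: 2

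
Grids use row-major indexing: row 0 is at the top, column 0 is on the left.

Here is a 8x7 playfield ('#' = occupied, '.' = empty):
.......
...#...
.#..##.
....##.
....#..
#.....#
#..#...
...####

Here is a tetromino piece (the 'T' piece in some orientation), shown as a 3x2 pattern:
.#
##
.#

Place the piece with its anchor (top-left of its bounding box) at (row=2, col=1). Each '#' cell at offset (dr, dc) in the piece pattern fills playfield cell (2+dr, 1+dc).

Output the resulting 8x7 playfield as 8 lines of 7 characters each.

Fill (2+0,1+1) = (2,2)
Fill (2+1,1+0) = (3,1)
Fill (2+1,1+1) = (3,2)
Fill (2+2,1+1) = (4,2)

Answer: .......
...#...
.##.##.
.##.##.
..#.#..
#.....#
#..#...
...####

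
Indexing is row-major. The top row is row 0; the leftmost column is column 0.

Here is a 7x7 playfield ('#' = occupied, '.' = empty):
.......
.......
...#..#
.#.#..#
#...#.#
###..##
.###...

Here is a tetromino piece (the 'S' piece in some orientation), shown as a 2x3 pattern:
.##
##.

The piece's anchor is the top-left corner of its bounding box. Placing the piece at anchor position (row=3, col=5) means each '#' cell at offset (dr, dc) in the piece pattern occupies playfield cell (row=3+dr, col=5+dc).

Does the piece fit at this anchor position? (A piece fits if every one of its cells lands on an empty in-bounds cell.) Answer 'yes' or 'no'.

Answer: no

Derivation:
Check each piece cell at anchor (3, 5):
  offset (0,1) -> (3,6): occupied ('#') -> FAIL
  offset (0,2) -> (3,7): out of bounds -> FAIL
  offset (1,0) -> (4,5): empty -> OK
  offset (1,1) -> (4,6): occupied ('#') -> FAIL
All cells valid: no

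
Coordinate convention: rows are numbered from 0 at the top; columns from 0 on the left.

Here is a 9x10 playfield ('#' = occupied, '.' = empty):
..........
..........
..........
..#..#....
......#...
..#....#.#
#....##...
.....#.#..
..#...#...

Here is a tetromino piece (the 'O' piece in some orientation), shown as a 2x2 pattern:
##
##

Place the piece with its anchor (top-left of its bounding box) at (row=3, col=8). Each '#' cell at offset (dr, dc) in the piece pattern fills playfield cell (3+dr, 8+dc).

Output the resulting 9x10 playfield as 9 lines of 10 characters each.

Answer: ..........
..........
..........
..#..#..##
......#.##
..#....#.#
#....##...
.....#.#..
..#...#...

Derivation:
Fill (3+0,8+0) = (3,8)
Fill (3+0,8+1) = (3,9)
Fill (3+1,8+0) = (4,8)
Fill (3+1,8+1) = (4,9)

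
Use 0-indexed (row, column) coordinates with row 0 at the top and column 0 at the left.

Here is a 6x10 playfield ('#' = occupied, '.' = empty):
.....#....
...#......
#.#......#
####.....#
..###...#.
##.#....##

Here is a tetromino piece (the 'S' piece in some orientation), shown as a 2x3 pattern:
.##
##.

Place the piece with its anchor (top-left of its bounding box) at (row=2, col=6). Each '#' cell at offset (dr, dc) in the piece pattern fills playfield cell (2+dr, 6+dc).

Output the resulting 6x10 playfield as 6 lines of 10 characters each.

Fill (2+0,6+1) = (2,7)
Fill (2+0,6+2) = (2,8)
Fill (2+1,6+0) = (3,6)
Fill (2+1,6+1) = (3,7)

Answer: .....#....
...#......
#.#....###
####..##.#
..###...#.
##.#....##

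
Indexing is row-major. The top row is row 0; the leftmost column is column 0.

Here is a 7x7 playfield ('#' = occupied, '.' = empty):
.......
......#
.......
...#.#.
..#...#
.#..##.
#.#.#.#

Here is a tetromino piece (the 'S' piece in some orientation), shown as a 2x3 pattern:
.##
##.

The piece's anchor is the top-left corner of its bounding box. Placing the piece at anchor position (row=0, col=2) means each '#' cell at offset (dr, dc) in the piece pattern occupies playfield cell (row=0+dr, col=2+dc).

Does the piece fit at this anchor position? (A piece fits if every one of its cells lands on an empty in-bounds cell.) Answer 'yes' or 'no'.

Check each piece cell at anchor (0, 2):
  offset (0,1) -> (0,3): empty -> OK
  offset (0,2) -> (0,4): empty -> OK
  offset (1,0) -> (1,2): empty -> OK
  offset (1,1) -> (1,3): empty -> OK
All cells valid: yes

Answer: yes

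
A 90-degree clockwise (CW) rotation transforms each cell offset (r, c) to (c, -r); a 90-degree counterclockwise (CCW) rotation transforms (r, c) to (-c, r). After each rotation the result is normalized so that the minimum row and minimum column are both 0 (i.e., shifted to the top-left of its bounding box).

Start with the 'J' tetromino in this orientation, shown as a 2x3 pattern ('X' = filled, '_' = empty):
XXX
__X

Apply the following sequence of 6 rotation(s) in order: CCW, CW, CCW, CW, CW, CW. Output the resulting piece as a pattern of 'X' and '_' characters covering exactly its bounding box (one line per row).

Answer: X__
XXX

Derivation:
Start:
XXX
__X
After rotation 1 (CCW):
XX
X_
X_
After rotation 2 (CW):
XXX
__X
After rotation 3 (CCW):
XX
X_
X_
After rotation 4 (CW):
XXX
__X
After rotation 5 (CW):
_X
_X
XX
After rotation 6 (CW):
X__
XXX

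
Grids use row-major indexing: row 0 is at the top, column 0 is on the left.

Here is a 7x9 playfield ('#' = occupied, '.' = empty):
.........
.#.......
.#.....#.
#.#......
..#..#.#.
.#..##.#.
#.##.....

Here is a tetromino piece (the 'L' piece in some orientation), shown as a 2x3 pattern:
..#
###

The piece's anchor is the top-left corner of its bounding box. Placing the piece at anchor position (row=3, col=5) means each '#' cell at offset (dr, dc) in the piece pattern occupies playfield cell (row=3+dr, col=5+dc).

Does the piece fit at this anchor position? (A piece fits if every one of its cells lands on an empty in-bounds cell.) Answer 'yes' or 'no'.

Check each piece cell at anchor (3, 5):
  offset (0,2) -> (3,7): empty -> OK
  offset (1,0) -> (4,5): occupied ('#') -> FAIL
  offset (1,1) -> (4,6): empty -> OK
  offset (1,2) -> (4,7): occupied ('#') -> FAIL
All cells valid: no

Answer: no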